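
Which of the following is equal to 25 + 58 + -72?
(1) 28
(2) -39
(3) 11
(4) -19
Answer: 3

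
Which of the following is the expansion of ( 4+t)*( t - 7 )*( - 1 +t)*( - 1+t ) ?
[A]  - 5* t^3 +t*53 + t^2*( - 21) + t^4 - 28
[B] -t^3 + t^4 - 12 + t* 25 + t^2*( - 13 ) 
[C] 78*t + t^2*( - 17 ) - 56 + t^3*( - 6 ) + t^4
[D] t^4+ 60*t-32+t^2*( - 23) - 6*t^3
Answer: A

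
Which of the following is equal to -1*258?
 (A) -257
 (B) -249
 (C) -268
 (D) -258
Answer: D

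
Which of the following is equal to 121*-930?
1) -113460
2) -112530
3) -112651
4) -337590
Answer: 2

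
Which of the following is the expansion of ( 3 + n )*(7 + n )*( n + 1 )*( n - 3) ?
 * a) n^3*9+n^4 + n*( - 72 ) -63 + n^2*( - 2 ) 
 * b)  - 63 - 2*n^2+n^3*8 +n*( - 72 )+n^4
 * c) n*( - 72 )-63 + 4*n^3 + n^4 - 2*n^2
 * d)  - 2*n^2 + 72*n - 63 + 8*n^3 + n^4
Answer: b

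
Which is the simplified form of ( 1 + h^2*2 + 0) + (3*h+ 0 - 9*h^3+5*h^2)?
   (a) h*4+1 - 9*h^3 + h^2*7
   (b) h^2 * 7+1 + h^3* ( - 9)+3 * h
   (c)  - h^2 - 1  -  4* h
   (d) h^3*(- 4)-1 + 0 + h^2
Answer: b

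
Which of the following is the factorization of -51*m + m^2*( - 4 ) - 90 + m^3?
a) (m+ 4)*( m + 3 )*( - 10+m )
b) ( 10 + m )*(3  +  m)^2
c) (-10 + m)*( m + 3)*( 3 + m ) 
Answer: c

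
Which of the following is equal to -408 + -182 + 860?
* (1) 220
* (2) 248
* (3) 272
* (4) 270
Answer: 4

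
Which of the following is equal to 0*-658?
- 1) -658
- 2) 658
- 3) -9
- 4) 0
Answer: 4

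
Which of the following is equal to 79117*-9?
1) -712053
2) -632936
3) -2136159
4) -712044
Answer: 1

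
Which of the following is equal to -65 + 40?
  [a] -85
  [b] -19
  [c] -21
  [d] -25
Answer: d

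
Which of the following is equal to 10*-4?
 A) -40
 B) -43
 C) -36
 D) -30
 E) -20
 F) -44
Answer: A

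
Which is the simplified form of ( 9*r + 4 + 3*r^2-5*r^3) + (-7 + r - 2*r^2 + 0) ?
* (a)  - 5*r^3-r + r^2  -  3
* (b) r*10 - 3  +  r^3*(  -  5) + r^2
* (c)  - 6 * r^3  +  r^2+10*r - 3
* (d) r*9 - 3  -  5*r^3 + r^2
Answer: b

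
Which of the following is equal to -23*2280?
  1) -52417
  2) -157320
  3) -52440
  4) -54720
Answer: 3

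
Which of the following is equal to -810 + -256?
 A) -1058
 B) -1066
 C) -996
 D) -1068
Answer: B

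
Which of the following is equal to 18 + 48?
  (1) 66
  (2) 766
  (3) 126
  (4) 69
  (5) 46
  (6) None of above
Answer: 1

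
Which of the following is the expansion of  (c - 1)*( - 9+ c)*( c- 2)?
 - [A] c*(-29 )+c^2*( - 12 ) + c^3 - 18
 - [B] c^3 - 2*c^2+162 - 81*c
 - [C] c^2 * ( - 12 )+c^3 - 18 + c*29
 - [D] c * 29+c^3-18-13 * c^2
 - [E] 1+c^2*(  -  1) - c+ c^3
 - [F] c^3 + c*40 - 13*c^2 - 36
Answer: C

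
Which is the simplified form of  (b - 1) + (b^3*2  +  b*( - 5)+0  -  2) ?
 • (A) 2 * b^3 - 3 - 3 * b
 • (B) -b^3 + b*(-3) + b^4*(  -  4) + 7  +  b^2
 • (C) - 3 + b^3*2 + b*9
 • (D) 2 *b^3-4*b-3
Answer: D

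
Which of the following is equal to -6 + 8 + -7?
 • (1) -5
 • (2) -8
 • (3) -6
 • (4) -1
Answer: 1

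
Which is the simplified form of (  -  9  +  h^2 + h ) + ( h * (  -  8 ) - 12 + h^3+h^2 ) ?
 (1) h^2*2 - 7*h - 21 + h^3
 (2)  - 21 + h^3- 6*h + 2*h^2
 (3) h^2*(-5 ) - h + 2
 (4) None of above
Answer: 1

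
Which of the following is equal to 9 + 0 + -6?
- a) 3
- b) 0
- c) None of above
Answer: a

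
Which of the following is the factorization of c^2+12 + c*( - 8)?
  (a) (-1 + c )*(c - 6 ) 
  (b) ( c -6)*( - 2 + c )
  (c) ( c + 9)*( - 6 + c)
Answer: b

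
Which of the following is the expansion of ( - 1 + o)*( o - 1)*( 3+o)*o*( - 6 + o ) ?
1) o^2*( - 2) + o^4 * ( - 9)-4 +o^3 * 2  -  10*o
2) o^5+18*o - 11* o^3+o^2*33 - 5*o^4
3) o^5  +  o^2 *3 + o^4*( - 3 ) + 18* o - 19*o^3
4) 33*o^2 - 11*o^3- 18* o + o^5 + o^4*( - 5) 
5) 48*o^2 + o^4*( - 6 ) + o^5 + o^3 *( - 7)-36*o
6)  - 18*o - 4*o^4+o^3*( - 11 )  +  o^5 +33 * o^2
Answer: 4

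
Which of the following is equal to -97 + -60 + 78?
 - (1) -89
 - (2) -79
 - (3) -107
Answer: 2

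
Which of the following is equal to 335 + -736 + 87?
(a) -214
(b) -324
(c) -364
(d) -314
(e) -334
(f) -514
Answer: d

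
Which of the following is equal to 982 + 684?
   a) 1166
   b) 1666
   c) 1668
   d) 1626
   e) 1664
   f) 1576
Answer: b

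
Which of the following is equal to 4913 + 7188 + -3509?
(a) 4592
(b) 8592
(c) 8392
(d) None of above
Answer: b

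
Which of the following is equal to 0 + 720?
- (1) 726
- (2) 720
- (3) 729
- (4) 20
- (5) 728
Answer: 2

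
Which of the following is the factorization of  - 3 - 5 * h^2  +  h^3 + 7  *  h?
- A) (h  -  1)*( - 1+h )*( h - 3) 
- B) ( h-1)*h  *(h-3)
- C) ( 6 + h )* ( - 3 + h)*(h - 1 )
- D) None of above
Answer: A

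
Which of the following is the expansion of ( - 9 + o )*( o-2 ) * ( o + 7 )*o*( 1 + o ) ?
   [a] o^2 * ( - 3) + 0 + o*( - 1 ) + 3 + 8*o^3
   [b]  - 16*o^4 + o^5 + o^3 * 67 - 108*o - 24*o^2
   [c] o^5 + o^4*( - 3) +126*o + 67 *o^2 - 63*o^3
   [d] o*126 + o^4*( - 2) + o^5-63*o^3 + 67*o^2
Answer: c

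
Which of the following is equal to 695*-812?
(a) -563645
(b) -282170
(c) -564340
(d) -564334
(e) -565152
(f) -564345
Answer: c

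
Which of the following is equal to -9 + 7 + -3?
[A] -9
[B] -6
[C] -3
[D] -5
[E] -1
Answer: D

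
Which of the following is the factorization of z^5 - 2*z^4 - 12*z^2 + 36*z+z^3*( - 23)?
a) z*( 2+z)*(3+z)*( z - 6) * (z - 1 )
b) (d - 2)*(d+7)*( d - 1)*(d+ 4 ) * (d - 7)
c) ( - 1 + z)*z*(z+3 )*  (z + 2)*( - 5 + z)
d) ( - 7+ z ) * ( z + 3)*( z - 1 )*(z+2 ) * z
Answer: a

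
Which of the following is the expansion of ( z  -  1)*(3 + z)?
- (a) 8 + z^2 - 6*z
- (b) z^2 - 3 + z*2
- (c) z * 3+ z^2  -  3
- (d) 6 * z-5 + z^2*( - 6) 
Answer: b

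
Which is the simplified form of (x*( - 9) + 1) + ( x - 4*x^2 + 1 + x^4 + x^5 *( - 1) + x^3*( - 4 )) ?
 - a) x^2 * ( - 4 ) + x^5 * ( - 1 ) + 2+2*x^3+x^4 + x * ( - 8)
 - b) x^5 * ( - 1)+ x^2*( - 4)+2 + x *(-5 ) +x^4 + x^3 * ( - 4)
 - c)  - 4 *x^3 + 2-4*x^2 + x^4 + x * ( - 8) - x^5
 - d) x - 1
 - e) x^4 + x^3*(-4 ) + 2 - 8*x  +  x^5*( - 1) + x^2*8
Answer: c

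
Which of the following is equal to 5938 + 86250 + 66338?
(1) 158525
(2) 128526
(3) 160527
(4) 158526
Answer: 4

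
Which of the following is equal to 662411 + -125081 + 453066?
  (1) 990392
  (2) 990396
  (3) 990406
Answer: 2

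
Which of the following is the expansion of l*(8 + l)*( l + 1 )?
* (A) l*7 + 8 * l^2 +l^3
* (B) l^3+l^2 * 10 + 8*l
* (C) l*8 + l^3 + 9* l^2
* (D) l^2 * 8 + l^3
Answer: C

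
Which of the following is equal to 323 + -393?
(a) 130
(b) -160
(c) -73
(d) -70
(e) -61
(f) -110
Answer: d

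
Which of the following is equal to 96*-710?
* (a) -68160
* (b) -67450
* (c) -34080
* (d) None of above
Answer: a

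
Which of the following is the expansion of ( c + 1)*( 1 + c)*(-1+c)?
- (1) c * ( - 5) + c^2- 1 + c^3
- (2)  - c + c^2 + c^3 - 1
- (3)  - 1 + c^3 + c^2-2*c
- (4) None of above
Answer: 2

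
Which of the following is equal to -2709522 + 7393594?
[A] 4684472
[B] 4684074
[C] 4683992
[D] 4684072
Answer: D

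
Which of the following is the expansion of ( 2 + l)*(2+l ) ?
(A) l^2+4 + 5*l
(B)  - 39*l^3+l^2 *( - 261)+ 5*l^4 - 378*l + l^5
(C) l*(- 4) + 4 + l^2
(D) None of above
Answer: D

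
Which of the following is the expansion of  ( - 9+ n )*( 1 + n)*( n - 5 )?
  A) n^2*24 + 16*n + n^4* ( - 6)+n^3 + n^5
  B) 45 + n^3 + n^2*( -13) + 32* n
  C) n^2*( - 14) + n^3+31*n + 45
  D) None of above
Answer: D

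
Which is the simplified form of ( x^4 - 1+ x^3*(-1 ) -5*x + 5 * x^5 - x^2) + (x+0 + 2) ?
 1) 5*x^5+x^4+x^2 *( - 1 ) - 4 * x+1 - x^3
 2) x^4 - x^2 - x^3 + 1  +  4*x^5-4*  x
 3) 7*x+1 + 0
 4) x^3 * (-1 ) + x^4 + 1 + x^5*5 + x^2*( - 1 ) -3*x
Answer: 1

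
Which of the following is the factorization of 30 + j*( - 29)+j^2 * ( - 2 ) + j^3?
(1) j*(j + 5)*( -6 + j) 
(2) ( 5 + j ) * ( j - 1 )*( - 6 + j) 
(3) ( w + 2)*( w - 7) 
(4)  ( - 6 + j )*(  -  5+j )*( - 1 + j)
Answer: 2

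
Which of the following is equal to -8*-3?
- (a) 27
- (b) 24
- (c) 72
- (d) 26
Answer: b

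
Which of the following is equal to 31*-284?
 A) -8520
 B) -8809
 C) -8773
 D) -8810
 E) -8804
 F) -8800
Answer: E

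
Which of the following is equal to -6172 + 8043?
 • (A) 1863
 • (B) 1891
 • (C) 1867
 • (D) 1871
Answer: D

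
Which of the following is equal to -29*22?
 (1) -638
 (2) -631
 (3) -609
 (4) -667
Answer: 1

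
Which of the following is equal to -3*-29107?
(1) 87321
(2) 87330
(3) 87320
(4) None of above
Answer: 1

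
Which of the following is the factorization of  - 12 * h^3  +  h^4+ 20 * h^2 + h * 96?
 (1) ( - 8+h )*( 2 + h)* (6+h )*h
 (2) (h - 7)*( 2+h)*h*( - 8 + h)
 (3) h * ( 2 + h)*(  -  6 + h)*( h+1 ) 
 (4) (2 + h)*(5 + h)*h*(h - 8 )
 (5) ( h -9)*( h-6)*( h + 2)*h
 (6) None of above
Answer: 6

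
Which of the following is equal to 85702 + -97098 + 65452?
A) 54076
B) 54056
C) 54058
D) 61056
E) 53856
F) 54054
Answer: B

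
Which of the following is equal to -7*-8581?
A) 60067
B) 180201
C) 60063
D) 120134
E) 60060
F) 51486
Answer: A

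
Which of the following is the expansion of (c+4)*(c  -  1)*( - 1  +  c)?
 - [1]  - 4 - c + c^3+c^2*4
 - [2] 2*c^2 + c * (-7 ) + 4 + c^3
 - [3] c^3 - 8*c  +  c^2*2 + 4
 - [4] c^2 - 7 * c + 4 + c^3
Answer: 2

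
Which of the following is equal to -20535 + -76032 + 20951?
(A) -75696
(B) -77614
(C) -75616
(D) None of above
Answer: C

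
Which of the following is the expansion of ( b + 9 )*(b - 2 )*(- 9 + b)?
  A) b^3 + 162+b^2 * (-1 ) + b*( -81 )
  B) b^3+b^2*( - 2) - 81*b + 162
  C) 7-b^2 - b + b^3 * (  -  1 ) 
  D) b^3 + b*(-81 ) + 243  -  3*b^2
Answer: B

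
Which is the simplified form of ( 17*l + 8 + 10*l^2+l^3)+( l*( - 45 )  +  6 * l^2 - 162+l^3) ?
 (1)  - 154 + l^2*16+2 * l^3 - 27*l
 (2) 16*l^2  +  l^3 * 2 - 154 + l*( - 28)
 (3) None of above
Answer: 2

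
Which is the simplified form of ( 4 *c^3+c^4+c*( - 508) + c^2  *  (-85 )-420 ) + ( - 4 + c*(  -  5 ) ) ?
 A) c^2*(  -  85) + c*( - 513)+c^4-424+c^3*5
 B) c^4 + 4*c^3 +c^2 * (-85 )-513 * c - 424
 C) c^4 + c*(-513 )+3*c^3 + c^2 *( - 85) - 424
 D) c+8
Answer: B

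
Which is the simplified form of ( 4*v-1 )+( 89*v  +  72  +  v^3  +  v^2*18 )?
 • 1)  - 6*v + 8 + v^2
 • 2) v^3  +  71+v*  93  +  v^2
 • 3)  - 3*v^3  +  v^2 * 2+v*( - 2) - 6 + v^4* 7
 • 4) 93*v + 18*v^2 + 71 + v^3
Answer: 4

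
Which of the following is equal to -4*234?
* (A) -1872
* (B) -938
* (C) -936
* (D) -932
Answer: C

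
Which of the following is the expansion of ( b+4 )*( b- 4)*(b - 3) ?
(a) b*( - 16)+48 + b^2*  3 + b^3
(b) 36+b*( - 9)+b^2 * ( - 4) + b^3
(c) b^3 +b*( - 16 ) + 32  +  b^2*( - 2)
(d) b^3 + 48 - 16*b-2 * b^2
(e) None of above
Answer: e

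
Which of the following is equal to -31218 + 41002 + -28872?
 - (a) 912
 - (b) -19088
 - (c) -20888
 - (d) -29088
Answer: b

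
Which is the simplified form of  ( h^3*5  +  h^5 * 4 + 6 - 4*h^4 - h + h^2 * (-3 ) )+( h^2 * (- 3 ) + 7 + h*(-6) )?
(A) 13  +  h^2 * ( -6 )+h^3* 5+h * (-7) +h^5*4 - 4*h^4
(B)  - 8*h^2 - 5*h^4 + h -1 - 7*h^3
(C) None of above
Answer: A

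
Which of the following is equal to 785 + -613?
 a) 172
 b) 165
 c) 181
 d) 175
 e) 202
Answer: a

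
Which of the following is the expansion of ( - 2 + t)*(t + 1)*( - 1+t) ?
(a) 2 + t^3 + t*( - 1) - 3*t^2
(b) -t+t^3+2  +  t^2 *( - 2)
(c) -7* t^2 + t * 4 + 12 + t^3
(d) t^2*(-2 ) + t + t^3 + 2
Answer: b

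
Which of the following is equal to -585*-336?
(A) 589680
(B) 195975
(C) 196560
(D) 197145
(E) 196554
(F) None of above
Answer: C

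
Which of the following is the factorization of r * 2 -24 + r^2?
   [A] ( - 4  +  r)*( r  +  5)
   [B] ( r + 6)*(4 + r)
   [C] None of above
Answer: C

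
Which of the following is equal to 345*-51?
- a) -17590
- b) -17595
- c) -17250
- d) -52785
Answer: b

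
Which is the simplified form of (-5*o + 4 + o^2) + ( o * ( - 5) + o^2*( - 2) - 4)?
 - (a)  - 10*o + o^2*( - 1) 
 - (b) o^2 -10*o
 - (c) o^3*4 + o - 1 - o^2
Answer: a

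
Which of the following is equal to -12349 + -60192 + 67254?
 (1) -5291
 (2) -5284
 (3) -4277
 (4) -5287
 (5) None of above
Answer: 4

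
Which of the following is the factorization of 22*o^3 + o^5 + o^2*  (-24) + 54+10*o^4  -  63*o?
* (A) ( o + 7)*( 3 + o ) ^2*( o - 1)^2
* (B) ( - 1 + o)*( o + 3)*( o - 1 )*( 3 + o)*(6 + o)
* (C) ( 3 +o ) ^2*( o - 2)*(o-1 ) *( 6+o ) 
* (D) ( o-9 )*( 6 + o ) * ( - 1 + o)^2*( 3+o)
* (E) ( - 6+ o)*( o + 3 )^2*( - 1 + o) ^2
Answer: B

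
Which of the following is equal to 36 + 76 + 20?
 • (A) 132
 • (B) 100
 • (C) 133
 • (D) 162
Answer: A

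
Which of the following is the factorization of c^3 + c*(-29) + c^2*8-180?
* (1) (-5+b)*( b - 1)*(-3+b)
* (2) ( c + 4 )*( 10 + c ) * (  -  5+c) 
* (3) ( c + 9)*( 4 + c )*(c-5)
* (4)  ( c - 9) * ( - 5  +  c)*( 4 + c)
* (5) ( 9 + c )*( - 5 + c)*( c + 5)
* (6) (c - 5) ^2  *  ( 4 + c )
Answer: 3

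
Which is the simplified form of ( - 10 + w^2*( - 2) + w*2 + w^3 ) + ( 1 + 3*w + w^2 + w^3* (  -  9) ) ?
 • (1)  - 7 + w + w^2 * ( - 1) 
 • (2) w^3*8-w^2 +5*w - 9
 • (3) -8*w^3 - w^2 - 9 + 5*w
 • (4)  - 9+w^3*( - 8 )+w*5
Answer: 3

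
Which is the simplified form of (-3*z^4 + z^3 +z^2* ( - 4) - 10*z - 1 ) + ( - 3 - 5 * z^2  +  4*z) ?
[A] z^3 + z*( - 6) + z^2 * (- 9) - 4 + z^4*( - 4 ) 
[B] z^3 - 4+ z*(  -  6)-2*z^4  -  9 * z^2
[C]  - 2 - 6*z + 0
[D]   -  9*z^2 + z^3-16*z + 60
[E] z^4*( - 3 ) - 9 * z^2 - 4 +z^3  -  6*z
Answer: E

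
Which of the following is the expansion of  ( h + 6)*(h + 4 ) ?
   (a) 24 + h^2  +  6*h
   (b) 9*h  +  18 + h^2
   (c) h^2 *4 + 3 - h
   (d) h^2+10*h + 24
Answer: d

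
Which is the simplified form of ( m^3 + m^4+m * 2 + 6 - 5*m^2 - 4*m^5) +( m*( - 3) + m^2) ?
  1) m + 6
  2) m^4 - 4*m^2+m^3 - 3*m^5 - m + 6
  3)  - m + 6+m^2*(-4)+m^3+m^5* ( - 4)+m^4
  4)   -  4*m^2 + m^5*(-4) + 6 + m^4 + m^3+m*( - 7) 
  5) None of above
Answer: 3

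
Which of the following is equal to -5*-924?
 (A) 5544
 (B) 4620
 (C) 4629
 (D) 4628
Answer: B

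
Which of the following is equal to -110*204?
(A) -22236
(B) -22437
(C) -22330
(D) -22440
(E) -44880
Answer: D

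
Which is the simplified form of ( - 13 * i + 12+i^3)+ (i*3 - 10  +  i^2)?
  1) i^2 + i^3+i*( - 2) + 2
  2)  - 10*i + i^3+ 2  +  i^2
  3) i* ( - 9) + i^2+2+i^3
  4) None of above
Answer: 2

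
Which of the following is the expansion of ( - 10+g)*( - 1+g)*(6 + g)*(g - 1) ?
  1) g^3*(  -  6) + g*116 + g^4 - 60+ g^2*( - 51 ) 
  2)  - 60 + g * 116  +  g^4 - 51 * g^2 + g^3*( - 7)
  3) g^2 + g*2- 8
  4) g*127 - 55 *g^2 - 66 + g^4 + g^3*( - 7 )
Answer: 1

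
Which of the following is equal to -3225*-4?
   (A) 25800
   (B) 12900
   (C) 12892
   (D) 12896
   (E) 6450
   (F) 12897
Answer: B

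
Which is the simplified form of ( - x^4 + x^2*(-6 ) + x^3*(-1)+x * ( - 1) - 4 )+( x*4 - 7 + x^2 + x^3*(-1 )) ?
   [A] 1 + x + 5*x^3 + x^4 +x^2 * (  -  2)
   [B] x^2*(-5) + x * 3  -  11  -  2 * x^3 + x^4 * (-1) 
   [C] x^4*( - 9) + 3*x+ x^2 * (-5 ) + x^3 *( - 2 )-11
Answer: B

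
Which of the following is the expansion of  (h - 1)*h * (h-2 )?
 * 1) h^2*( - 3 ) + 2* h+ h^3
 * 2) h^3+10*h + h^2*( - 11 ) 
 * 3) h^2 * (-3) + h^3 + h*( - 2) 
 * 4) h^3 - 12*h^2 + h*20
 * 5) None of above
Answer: 1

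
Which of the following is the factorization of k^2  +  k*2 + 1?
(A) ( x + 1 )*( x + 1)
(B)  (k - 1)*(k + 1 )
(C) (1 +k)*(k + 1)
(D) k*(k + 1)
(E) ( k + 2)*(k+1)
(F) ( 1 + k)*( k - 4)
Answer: C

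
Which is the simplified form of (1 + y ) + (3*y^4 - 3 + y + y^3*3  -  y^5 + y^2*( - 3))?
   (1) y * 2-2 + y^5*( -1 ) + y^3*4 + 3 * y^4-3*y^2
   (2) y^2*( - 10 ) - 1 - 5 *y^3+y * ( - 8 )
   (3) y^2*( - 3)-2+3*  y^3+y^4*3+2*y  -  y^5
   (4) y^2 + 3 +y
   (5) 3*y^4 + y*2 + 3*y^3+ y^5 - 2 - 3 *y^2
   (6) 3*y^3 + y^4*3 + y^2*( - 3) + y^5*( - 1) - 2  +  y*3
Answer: 3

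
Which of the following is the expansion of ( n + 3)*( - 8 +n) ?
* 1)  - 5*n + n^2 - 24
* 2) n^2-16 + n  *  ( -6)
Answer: 1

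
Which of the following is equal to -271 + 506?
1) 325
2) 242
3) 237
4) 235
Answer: 4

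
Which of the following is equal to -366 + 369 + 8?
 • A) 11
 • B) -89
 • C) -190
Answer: A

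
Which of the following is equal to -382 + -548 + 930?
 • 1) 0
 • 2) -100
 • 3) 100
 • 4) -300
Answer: 1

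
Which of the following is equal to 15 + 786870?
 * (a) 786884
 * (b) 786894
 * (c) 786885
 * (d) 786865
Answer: c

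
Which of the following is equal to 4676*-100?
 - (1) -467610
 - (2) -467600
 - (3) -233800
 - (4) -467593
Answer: 2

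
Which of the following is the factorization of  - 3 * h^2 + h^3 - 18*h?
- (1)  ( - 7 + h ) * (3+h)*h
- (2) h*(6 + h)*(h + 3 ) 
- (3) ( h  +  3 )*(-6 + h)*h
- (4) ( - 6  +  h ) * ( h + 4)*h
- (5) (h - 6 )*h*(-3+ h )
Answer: 3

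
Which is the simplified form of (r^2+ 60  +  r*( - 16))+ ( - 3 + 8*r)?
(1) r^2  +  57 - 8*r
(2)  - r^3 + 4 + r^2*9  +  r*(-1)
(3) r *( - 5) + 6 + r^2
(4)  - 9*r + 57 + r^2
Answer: 1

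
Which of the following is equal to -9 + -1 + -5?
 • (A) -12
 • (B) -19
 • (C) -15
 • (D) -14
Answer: C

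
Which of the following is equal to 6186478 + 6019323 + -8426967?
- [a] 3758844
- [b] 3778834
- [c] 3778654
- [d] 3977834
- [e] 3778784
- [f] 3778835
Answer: b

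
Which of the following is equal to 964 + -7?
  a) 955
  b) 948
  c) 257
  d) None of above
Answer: d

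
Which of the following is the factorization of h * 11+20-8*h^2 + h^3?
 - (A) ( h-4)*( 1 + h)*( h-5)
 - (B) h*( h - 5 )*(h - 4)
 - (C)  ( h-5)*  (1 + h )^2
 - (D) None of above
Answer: A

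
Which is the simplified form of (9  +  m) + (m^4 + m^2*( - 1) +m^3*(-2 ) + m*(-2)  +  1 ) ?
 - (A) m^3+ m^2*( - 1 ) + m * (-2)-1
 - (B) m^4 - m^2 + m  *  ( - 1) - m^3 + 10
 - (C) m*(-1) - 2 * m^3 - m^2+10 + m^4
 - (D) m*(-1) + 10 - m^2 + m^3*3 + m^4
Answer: C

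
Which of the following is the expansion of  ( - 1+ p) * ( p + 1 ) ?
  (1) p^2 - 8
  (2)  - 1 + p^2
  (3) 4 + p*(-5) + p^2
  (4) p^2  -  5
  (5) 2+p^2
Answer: 2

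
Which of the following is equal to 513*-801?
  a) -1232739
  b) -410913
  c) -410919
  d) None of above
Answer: b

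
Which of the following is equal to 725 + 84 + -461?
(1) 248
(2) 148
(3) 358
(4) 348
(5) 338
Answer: 4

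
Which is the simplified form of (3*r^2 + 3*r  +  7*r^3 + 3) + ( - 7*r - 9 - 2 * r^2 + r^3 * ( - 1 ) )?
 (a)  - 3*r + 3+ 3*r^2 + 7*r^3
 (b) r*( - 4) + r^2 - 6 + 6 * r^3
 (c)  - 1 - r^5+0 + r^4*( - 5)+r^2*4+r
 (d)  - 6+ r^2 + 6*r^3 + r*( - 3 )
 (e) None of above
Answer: b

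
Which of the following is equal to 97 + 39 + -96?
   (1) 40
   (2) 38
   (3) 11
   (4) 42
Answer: 1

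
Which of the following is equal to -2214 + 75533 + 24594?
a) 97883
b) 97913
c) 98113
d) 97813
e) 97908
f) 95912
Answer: b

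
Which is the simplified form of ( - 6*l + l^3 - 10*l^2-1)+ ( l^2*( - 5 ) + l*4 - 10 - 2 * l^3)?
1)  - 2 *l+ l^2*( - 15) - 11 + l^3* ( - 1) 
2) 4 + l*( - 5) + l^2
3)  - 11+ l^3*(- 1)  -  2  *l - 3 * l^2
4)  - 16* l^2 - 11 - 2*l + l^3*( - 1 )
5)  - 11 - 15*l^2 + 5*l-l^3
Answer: 1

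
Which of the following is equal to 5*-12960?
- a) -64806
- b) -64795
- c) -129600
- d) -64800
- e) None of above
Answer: d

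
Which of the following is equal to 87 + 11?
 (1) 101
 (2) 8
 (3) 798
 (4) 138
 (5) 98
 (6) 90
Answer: 5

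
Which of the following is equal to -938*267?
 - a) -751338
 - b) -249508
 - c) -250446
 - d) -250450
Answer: c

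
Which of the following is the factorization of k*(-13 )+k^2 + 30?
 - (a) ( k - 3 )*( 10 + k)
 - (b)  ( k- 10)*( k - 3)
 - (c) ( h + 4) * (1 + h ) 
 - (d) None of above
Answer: b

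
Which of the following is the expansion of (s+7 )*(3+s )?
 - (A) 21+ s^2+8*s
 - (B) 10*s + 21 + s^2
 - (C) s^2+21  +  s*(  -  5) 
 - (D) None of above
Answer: B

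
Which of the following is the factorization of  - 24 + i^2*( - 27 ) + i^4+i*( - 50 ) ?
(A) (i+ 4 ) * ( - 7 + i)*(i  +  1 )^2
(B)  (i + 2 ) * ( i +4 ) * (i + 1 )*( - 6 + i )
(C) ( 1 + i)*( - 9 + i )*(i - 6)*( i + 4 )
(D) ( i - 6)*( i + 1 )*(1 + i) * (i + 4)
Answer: D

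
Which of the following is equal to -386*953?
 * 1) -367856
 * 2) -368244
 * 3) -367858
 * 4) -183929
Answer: 3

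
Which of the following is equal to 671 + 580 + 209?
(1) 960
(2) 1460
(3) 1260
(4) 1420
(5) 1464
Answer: 2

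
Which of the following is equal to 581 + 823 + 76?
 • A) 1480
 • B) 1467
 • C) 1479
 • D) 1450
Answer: A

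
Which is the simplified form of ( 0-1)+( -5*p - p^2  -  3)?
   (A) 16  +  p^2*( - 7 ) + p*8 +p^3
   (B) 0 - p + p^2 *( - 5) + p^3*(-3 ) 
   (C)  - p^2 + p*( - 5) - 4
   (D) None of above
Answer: C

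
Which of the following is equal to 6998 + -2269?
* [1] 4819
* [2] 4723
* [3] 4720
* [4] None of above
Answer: 4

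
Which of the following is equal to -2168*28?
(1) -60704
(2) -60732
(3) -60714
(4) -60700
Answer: 1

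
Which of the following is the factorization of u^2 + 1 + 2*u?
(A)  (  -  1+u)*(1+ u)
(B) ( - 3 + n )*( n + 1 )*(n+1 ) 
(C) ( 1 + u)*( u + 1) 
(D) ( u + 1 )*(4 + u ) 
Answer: C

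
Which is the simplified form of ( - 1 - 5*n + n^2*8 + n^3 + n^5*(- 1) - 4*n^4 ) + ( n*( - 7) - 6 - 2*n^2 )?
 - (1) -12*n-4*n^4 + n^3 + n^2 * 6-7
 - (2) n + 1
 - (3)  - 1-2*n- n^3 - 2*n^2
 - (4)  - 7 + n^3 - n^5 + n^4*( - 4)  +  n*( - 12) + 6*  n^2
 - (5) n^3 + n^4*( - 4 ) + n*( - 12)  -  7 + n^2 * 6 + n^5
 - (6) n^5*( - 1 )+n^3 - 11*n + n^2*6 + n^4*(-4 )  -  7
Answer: 4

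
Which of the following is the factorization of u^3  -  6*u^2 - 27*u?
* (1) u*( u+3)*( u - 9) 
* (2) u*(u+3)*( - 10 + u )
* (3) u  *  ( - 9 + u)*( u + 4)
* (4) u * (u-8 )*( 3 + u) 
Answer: 1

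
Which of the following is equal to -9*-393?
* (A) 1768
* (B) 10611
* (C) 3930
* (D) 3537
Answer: D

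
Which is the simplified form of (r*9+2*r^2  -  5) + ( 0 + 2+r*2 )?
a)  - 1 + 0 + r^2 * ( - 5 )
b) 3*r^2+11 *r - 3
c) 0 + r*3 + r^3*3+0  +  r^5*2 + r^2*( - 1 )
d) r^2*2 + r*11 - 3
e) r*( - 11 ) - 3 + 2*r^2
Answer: d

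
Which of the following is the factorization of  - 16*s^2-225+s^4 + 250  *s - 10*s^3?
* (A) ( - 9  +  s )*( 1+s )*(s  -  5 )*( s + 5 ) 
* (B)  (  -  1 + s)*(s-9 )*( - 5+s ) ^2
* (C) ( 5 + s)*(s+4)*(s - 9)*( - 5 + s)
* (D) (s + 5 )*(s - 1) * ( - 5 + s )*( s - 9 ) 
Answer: D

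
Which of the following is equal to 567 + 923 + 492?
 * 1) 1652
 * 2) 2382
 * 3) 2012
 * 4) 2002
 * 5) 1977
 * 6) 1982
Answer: 6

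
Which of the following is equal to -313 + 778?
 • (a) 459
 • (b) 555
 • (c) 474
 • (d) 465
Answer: d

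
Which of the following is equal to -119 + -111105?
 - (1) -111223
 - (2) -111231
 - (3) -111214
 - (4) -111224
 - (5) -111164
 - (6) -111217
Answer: 4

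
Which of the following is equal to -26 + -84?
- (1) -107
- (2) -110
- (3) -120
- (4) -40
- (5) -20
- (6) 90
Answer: 2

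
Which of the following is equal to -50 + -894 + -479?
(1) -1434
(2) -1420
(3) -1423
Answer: 3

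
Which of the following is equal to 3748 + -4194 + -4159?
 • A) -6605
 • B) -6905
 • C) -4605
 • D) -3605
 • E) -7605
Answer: C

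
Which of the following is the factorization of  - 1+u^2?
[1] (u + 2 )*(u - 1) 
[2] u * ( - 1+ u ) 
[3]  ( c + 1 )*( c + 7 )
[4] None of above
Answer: 4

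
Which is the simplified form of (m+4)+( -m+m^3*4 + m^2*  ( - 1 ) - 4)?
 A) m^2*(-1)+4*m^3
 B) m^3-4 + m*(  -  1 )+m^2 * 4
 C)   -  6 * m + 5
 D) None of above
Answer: A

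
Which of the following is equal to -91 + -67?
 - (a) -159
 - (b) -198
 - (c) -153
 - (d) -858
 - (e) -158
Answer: e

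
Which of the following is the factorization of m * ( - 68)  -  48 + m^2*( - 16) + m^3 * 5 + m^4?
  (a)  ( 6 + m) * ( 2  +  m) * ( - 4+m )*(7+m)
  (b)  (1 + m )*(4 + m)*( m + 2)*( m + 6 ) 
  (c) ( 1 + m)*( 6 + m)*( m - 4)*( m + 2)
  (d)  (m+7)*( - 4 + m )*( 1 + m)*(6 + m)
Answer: c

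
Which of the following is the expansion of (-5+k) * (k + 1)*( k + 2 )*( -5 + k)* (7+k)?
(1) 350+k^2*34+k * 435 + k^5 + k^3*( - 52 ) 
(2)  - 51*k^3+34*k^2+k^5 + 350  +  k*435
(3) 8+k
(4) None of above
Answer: 1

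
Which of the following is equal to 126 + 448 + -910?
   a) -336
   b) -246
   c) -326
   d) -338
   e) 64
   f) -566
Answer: a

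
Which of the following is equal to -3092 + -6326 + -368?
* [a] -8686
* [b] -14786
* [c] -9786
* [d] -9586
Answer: c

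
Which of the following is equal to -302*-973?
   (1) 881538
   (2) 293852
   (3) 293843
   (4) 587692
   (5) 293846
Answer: 5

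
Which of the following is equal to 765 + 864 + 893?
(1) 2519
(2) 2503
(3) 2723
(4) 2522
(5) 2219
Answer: 4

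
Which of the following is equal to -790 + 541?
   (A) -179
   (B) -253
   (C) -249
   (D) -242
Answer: C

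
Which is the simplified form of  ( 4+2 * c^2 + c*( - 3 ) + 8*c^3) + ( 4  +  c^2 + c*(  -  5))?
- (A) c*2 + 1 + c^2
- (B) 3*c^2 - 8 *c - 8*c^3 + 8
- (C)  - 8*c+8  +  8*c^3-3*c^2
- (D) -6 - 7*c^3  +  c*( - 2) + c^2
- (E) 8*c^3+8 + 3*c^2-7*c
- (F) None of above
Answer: F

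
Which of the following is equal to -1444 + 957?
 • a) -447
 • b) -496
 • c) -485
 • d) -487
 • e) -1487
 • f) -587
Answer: d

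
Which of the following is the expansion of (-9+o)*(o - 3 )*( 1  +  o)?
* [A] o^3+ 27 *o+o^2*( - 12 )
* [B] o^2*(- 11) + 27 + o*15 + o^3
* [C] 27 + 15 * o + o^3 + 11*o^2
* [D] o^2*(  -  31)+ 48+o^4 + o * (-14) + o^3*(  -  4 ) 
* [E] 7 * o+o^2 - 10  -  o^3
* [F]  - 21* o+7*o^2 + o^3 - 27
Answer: B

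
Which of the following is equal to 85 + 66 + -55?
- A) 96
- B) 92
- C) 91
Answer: A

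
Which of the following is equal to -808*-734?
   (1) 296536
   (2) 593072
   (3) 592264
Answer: 2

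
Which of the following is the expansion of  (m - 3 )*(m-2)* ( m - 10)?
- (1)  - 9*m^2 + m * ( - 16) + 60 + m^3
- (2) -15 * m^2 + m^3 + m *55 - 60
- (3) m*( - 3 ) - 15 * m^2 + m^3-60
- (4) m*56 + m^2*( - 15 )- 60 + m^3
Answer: 4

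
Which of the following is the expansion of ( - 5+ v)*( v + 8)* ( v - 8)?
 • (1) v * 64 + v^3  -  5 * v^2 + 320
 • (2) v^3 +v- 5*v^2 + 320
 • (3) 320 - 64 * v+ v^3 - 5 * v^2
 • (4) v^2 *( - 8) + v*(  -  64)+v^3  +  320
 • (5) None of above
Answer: 3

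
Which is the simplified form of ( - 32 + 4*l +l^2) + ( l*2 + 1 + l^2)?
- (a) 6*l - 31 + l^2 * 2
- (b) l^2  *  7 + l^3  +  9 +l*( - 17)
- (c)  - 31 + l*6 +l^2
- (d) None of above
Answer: a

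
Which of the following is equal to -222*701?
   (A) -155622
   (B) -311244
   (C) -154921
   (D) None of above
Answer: A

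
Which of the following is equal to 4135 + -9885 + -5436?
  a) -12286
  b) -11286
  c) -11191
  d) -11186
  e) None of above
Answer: d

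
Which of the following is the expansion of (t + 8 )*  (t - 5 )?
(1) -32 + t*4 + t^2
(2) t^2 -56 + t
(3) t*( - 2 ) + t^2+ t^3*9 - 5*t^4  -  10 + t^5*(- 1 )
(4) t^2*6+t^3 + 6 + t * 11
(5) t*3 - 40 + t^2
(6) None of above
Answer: 5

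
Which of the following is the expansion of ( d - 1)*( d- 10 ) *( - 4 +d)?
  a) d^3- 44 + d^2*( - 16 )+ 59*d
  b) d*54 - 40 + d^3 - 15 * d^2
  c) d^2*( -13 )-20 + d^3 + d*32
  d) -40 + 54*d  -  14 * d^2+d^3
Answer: b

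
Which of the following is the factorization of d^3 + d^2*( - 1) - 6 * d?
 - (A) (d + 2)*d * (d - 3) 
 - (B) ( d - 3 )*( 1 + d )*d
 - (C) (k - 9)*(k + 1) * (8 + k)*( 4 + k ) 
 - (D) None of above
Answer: A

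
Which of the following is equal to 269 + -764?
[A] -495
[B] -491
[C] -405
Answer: A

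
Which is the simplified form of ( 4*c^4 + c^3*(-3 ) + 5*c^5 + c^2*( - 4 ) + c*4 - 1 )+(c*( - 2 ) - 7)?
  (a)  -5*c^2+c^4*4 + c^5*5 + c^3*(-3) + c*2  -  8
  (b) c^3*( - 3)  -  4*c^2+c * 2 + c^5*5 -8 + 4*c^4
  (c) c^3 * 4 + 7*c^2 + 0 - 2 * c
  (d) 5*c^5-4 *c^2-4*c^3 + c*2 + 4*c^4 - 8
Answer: b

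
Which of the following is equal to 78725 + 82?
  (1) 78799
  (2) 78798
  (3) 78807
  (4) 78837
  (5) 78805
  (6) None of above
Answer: 3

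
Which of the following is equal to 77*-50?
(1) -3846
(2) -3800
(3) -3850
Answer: 3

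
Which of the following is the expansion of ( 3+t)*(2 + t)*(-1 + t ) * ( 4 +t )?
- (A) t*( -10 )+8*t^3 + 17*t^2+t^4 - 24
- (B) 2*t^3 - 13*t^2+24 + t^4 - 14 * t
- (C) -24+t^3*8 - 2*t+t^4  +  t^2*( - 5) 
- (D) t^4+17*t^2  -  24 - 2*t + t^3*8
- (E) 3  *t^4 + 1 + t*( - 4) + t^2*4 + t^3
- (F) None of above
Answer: D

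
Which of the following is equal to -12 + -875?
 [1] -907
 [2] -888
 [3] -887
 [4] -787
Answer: 3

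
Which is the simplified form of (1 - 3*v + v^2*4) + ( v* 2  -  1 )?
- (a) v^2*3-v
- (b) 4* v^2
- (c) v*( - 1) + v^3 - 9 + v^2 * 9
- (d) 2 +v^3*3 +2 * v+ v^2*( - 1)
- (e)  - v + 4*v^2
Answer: e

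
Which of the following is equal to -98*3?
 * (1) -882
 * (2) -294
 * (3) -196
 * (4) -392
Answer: 2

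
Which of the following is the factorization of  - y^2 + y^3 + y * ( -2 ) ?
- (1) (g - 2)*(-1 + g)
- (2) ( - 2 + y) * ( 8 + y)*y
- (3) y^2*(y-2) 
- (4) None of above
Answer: 4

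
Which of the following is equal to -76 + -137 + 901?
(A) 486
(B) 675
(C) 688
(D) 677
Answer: C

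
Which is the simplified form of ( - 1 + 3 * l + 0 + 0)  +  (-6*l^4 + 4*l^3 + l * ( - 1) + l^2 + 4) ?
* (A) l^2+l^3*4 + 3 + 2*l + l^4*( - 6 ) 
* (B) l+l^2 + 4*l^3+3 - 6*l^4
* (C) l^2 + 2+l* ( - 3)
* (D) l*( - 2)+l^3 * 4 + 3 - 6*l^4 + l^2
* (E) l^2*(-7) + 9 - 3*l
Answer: A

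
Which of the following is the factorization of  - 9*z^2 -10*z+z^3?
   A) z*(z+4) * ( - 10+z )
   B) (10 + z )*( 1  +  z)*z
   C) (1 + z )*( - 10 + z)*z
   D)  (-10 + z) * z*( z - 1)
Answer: C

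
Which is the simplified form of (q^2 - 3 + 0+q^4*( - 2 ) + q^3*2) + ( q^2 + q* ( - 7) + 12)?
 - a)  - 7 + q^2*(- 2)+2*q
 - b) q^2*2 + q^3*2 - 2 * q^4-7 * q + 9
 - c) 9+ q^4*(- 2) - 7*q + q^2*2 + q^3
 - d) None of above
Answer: b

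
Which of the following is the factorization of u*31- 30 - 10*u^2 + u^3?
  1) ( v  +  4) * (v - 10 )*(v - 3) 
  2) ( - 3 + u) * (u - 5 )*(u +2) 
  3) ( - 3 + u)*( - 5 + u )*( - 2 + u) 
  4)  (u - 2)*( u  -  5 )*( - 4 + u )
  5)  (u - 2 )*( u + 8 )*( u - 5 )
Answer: 3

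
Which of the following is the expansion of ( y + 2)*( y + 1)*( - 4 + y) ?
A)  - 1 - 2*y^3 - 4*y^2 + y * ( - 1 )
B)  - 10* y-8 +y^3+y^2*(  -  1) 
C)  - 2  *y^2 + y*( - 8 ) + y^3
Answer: B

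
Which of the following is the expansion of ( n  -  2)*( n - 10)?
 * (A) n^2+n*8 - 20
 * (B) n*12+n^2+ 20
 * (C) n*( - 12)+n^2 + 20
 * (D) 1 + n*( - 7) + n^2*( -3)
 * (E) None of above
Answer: C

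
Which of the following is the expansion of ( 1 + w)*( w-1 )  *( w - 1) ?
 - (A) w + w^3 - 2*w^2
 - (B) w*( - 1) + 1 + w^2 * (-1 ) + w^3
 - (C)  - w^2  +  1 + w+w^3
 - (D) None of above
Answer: B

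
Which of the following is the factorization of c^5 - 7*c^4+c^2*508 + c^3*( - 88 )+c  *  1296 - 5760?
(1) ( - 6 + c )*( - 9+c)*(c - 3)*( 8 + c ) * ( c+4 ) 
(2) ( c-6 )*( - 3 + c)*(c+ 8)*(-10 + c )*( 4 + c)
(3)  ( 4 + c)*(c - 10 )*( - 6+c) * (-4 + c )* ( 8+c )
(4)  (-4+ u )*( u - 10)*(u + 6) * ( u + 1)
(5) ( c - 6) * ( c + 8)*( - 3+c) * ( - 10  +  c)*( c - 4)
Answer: 2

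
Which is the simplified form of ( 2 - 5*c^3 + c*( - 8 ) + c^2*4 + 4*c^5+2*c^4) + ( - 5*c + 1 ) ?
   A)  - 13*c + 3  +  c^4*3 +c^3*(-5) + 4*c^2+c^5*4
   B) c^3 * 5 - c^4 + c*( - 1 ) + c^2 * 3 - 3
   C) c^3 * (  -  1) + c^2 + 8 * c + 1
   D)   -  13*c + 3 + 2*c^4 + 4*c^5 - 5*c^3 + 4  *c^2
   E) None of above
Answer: D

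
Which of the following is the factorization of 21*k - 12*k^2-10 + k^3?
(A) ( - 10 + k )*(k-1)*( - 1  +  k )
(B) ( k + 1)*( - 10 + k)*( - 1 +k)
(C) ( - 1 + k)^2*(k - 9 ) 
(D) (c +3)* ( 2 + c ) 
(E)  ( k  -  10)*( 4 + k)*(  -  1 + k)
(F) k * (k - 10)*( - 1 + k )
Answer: A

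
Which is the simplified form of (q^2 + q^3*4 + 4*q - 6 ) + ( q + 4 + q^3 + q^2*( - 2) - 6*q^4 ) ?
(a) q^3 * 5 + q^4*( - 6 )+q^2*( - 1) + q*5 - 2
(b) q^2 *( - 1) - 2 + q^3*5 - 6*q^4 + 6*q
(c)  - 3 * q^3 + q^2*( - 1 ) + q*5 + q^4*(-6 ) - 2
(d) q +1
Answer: a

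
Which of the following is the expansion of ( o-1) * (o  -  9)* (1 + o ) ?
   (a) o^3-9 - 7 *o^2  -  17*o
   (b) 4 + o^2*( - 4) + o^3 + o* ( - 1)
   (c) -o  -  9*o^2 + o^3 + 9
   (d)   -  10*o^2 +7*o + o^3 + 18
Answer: c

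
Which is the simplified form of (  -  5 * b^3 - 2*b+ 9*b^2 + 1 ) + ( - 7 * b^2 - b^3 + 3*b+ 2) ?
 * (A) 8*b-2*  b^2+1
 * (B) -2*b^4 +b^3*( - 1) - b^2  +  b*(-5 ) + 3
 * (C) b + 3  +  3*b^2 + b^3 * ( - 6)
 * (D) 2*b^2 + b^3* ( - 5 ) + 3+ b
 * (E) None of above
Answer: E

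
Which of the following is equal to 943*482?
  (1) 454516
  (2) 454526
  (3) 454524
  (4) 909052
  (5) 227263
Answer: 2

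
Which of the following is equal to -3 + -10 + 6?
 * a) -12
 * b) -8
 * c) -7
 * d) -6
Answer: c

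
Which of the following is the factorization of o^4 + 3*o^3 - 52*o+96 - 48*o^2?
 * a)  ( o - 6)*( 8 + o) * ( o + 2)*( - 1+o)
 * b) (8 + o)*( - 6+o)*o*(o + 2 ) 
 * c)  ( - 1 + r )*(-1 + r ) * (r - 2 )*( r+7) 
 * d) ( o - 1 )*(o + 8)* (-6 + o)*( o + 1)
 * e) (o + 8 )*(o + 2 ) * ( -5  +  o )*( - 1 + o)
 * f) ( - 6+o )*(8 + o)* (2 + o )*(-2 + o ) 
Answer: a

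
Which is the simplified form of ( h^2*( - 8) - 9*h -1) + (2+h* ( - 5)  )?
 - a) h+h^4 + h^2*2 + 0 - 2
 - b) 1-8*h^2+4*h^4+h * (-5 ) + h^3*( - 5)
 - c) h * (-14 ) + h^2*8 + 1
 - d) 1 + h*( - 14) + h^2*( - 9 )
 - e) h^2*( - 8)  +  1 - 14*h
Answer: e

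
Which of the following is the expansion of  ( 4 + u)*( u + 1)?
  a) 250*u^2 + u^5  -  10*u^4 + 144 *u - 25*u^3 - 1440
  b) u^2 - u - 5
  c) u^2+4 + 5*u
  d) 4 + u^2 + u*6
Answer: c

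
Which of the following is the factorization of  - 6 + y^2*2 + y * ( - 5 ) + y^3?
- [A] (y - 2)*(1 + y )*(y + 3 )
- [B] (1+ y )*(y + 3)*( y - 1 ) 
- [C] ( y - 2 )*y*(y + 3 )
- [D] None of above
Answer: A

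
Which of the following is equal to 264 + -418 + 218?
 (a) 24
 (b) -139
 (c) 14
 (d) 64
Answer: d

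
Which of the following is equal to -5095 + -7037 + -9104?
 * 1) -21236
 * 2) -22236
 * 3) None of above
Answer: 1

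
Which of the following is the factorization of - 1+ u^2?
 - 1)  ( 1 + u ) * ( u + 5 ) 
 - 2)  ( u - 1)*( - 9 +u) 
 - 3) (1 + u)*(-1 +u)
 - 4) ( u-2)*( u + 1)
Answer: 3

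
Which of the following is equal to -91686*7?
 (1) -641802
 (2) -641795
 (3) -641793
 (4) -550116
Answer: 1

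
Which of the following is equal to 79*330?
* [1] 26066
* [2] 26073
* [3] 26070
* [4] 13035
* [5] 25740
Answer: 3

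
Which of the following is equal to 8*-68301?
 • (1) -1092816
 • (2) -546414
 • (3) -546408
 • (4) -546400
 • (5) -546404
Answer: 3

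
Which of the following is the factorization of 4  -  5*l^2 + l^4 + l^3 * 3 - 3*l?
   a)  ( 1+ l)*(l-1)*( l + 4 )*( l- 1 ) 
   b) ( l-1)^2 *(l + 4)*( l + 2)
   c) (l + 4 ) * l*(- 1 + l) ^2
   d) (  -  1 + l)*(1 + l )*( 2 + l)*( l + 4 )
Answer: a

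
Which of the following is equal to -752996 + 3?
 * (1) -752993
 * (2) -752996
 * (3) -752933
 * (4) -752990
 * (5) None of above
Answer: 1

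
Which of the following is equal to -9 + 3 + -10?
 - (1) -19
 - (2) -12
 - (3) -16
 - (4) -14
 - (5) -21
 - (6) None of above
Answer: 3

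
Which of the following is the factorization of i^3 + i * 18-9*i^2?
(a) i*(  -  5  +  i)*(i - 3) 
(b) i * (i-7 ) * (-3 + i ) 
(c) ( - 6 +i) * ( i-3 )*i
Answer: c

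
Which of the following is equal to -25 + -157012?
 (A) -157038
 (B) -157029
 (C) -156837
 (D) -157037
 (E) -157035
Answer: D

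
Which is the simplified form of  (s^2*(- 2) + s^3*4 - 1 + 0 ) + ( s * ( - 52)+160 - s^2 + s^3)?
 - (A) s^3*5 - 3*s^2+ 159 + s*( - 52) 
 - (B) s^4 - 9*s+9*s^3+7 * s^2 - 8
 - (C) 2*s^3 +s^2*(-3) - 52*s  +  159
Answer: A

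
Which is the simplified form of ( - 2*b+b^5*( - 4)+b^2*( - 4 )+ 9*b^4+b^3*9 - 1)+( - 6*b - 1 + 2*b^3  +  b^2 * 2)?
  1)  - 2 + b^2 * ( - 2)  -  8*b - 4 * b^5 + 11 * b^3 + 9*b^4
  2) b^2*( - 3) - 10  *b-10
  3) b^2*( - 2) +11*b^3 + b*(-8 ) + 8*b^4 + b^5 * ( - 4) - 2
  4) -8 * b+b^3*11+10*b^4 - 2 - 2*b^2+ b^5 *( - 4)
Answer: 1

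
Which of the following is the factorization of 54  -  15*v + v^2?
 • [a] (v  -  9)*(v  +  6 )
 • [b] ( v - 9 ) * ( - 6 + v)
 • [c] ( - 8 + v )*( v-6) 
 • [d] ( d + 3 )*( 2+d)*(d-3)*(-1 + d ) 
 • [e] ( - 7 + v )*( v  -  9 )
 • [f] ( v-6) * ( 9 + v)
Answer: b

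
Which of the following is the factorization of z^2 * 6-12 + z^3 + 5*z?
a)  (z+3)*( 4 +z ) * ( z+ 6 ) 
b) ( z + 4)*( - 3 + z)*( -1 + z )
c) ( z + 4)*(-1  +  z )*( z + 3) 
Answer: c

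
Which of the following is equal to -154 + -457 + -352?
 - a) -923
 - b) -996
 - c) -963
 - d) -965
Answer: c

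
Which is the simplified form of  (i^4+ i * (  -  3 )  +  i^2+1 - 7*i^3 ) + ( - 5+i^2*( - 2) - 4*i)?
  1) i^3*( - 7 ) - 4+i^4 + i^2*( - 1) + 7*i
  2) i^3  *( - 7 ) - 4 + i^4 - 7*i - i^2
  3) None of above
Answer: 2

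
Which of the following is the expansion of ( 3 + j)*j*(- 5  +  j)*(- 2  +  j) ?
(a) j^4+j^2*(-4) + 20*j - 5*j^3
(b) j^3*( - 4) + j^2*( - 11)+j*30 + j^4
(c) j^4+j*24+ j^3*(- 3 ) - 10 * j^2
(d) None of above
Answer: b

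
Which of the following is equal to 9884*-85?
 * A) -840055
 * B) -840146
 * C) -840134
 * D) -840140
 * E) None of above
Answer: D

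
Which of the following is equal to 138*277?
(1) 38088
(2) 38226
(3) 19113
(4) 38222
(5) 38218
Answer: 2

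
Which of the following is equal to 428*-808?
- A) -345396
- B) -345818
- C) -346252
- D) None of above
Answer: D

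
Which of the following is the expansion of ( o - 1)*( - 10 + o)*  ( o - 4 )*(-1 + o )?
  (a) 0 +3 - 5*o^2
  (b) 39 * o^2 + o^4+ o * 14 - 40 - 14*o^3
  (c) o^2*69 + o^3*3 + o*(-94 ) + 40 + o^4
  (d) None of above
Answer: d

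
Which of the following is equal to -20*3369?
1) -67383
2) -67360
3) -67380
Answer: 3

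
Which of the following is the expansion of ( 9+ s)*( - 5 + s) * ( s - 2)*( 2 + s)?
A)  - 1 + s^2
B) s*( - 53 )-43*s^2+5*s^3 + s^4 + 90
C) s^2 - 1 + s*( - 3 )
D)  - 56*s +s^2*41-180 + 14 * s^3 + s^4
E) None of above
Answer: E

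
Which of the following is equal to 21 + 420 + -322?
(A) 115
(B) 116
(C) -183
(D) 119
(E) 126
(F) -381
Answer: D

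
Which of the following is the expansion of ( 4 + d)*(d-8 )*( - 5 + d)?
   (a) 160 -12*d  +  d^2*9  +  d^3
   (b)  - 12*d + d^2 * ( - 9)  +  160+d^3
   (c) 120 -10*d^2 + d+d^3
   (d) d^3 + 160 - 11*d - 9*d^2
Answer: b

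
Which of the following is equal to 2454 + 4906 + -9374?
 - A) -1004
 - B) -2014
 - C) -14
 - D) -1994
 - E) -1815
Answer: B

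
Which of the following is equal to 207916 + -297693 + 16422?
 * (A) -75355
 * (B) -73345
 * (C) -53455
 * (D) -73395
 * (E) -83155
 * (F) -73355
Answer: F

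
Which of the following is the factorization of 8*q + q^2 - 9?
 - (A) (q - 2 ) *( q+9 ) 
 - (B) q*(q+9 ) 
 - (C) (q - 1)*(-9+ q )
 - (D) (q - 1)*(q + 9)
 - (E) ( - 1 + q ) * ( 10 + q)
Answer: D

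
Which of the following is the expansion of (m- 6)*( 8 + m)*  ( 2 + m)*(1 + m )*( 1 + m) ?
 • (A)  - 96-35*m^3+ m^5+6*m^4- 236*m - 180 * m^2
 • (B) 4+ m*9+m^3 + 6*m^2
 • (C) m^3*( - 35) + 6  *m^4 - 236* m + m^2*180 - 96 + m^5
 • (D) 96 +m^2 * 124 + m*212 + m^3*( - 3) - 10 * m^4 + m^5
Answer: A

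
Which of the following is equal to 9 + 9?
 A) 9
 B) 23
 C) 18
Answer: C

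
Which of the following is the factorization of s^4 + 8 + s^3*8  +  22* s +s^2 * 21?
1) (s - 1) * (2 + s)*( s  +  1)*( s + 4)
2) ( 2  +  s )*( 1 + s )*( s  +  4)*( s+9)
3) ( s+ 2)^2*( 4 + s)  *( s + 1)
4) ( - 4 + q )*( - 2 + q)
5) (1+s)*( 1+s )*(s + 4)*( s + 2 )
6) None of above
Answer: 5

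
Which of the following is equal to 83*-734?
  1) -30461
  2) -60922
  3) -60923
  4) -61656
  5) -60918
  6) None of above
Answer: 2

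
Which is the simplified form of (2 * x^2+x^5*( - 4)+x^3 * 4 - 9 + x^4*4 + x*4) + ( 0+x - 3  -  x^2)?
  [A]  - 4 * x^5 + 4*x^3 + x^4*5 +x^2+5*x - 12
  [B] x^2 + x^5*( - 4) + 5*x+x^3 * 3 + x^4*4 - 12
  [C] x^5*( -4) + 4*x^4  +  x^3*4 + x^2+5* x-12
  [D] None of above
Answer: C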